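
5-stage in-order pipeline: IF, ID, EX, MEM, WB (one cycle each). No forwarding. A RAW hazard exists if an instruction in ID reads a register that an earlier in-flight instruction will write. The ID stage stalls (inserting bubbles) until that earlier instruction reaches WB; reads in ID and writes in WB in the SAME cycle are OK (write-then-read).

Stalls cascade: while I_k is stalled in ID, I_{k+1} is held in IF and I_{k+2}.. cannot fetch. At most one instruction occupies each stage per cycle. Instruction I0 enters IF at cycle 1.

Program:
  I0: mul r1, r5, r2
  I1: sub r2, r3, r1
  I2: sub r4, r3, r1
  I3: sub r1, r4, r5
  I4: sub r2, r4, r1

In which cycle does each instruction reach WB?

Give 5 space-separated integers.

I0 mul r1 <- r5,r2: IF@1 ID@2 stall=0 (-) EX@3 MEM@4 WB@5
I1 sub r2 <- r3,r1: IF@2 ID@3 stall=2 (RAW on I0.r1 (WB@5)) EX@6 MEM@7 WB@8
I2 sub r4 <- r3,r1: IF@3 ID@6 stall=0 (-) EX@7 MEM@8 WB@9
I3 sub r1 <- r4,r5: IF@6 ID@7 stall=2 (RAW on I2.r4 (WB@9)) EX@10 MEM@11 WB@12
I4 sub r2 <- r4,r1: IF@7 ID@10 stall=2 (RAW on I3.r1 (WB@12)) EX@13 MEM@14 WB@15

Answer: 5 8 9 12 15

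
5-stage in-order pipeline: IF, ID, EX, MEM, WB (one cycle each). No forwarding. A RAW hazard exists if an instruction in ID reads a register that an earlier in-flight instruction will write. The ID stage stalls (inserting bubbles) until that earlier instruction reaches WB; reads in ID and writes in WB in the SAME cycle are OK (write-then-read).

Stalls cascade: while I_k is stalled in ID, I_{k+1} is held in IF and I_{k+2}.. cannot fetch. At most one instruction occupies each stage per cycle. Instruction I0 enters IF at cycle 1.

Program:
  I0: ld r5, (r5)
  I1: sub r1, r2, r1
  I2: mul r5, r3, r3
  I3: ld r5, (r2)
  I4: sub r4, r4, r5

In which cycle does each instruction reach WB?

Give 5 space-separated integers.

Answer: 5 6 7 8 11

Derivation:
I0 ld r5 <- r5: IF@1 ID@2 stall=0 (-) EX@3 MEM@4 WB@5
I1 sub r1 <- r2,r1: IF@2 ID@3 stall=0 (-) EX@4 MEM@5 WB@6
I2 mul r5 <- r3,r3: IF@3 ID@4 stall=0 (-) EX@5 MEM@6 WB@7
I3 ld r5 <- r2: IF@4 ID@5 stall=0 (-) EX@6 MEM@7 WB@8
I4 sub r4 <- r4,r5: IF@5 ID@6 stall=2 (RAW on I3.r5 (WB@8)) EX@9 MEM@10 WB@11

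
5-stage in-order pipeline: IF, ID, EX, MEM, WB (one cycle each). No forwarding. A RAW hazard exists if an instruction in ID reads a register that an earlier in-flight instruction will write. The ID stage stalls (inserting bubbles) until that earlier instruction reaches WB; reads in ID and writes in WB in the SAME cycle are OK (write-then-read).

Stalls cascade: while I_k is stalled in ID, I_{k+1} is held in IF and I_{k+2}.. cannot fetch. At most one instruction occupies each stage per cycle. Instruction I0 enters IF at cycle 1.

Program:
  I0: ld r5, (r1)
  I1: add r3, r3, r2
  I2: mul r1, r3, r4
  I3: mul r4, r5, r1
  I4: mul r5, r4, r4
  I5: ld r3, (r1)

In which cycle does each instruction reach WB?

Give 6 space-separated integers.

I0 ld r5 <- r1: IF@1 ID@2 stall=0 (-) EX@3 MEM@4 WB@5
I1 add r3 <- r3,r2: IF@2 ID@3 stall=0 (-) EX@4 MEM@5 WB@6
I2 mul r1 <- r3,r4: IF@3 ID@4 stall=2 (RAW on I1.r3 (WB@6)) EX@7 MEM@8 WB@9
I3 mul r4 <- r5,r1: IF@4 ID@7 stall=2 (RAW on I2.r1 (WB@9)) EX@10 MEM@11 WB@12
I4 mul r5 <- r4,r4: IF@7 ID@10 stall=2 (RAW on I3.r4 (WB@12)) EX@13 MEM@14 WB@15
I5 ld r3 <- r1: IF@10 ID@13 stall=0 (-) EX@14 MEM@15 WB@16

Answer: 5 6 9 12 15 16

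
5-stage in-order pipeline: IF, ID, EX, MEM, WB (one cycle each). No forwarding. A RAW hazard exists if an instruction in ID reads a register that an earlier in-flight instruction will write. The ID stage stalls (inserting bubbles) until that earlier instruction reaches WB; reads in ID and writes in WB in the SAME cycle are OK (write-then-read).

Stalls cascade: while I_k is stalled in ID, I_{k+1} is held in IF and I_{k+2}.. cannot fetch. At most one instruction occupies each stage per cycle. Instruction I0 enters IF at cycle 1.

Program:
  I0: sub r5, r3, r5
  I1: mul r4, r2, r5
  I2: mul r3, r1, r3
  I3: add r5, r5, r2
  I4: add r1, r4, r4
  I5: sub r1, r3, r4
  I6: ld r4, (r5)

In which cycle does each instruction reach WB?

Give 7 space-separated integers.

Answer: 5 8 9 10 11 12 13

Derivation:
I0 sub r5 <- r3,r5: IF@1 ID@2 stall=0 (-) EX@3 MEM@4 WB@5
I1 mul r4 <- r2,r5: IF@2 ID@3 stall=2 (RAW on I0.r5 (WB@5)) EX@6 MEM@7 WB@8
I2 mul r3 <- r1,r3: IF@3 ID@6 stall=0 (-) EX@7 MEM@8 WB@9
I3 add r5 <- r5,r2: IF@6 ID@7 stall=0 (-) EX@8 MEM@9 WB@10
I4 add r1 <- r4,r4: IF@7 ID@8 stall=0 (-) EX@9 MEM@10 WB@11
I5 sub r1 <- r3,r4: IF@8 ID@9 stall=0 (-) EX@10 MEM@11 WB@12
I6 ld r4 <- r5: IF@9 ID@10 stall=0 (-) EX@11 MEM@12 WB@13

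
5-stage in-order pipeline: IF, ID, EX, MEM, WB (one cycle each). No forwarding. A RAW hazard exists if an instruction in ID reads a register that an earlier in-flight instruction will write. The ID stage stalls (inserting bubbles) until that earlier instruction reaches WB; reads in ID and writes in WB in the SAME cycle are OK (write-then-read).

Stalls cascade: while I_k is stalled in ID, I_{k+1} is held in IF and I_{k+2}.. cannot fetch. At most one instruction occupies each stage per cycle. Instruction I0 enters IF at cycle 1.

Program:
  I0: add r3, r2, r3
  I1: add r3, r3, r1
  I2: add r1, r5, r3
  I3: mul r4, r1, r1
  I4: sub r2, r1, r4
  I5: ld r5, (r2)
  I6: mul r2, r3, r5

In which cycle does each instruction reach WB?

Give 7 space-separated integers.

I0 add r3 <- r2,r3: IF@1 ID@2 stall=0 (-) EX@3 MEM@4 WB@5
I1 add r3 <- r3,r1: IF@2 ID@3 stall=2 (RAW on I0.r3 (WB@5)) EX@6 MEM@7 WB@8
I2 add r1 <- r5,r3: IF@3 ID@6 stall=2 (RAW on I1.r3 (WB@8)) EX@9 MEM@10 WB@11
I3 mul r4 <- r1,r1: IF@6 ID@9 stall=2 (RAW on I2.r1 (WB@11)) EX@12 MEM@13 WB@14
I4 sub r2 <- r1,r4: IF@9 ID@12 stall=2 (RAW on I3.r4 (WB@14)) EX@15 MEM@16 WB@17
I5 ld r5 <- r2: IF@12 ID@15 stall=2 (RAW on I4.r2 (WB@17)) EX@18 MEM@19 WB@20
I6 mul r2 <- r3,r5: IF@15 ID@18 stall=2 (RAW on I5.r5 (WB@20)) EX@21 MEM@22 WB@23

Answer: 5 8 11 14 17 20 23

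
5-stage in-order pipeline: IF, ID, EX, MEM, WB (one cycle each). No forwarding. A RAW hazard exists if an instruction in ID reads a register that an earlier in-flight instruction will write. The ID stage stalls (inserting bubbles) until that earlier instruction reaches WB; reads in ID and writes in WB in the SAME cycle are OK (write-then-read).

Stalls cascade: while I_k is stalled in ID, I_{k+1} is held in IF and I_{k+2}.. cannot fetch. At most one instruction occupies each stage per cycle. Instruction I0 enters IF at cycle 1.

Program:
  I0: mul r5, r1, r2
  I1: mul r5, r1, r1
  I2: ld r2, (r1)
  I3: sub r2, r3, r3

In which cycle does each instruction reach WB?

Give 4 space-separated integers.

Answer: 5 6 7 8

Derivation:
I0 mul r5 <- r1,r2: IF@1 ID@2 stall=0 (-) EX@3 MEM@4 WB@5
I1 mul r5 <- r1,r1: IF@2 ID@3 stall=0 (-) EX@4 MEM@5 WB@6
I2 ld r2 <- r1: IF@3 ID@4 stall=0 (-) EX@5 MEM@6 WB@7
I3 sub r2 <- r3,r3: IF@4 ID@5 stall=0 (-) EX@6 MEM@7 WB@8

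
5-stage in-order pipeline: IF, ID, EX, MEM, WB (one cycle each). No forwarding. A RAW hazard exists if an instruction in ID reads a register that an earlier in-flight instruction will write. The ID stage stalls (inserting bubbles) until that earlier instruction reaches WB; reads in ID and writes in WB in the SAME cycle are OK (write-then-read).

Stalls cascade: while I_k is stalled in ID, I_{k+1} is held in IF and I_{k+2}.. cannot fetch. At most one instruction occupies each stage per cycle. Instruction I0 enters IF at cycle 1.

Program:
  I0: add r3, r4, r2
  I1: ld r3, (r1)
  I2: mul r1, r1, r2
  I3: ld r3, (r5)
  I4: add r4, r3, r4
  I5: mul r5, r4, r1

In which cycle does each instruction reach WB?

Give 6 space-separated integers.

I0 add r3 <- r4,r2: IF@1 ID@2 stall=0 (-) EX@3 MEM@4 WB@5
I1 ld r3 <- r1: IF@2 ID@3 stall=0 (-) EX@4 MEM@5 WB@6
I2 mul r1 <- r1,r2: IF@3 ID@4 stall=0 (-) EX@5 MEM@6 WB@7
I3 ld r3 <- r5: IF@4 ID@5 stall=0 (-) EX@6 MEM@7 WB@8
I4 add r4 <- r3,r4: IF@5 ID@6 stall=2 (RAW on I3.r3 (WB@8)) EX@9 MEM@10 WB@11
I5 mul r5 <- r4,r1: IF@6 ID@9 stall=2 (RAW on I4.r4 (WB@11)) EX@12 MEM@13 WB@14

Answer: 5 6 7 8 11 14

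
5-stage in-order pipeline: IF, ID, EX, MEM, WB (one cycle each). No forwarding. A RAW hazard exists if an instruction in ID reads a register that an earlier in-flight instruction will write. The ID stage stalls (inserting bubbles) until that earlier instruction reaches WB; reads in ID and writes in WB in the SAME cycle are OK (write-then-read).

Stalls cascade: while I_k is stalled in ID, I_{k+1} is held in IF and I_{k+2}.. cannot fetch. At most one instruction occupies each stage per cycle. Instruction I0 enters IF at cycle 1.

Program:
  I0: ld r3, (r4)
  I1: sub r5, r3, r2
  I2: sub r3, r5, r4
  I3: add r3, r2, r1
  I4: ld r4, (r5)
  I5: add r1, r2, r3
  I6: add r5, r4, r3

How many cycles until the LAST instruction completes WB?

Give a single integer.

Answer: 16

Derivation:
I0 ld r3 <- r4: IF@1 ID@2 stall=0 (-) EX@3 MEM@4 WB@5
I1 sub r5 <- r3,r2: IF@2 ID@3 stall=2 (RAW on I0.r3 (WB@5)) EX@6 MEM@7 WB@8
I2 sub r3 <- r5,r4: IF@3 ID@6 stall=2 (RAW on I1.r5 (WB@8)) EX@9 MEM@10 WB@11
I3 add r3 <- r2,r1: IF@6 ID@9 stall=0 (-) EX@10 MEM@11 WB@12
I4 ld r4 <- r5: IF@9 ID@10 stall=0 (-) EX@11 MEM@12 WB@13
I5 add r1 <- r2,r3: IF@10 ID@11 stall=1 (RAW on I3.r3 (WB@12)) EX@13 MEM@14 WB@15
I6 add r5 <- r4,r3: IF@11 ID@13 stall=0 (-) EX@14 MEM@15 WB@16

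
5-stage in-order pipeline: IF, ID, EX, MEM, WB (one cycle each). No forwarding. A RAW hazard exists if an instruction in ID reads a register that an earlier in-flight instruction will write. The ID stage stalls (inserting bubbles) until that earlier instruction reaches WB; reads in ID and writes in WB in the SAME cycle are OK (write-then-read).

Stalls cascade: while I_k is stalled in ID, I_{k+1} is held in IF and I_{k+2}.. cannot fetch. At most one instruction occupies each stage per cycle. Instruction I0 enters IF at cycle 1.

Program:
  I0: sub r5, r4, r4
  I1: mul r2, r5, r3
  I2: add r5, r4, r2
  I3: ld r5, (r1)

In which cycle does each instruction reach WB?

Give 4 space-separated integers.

I0 sub r5 <- r4,r4: IF@1 ID@2 stall=0 (-) EX@3 MEM@4 WB@5
I1 mul r2 <- r5,r3: IF@2 ID@3 stall=2 (RAW on I0.r5 (WB@5)) EX@6 MEM@7 WB@8
I2 add r5 <- r4,r2: IF@3 ID@6 stall=2 (RAW on I1.r2 (WB@8)) EX@9 MEM@10 WB@11
I3 ld r5 <- r1: IF@6 ID@9 stall=0 (-) EX@10 MEM@11 WB@12

Answer: 5 8 11 12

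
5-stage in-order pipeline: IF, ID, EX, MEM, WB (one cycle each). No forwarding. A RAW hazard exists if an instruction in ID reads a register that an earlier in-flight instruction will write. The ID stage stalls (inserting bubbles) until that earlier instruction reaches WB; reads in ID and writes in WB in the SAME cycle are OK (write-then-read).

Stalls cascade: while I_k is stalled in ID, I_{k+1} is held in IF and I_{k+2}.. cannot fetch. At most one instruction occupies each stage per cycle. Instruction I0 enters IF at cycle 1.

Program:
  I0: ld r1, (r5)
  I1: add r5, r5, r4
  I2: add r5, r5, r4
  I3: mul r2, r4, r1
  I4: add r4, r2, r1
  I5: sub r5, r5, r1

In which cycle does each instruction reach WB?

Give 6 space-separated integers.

Answer: 5 6 9 10 13 14

Derivation:
I0 ld r1 <- r5: IF@1 ID@2 stall=0 (-) EX@3 MEM@4 WB@5
I1 add r5 <- r5,r4: IF@2 ID@3 stall=0 (-) EX@4 MEM@5 WB@6
I2 add r5 <- r5,r4: IF@3 ID@4 stall=2 (RAW on I1.r5 (WB@6)) EX@7 MEM@8 WB@9
I3 mul r2 <- r4,r1: IF@4 ID@7 stall=0 (-) EX@8 MEM@9 WB@10
I4 add r4 <- r2,r1: IF@7 ID@8 stall=2 (RAW on I3.r2 (WB@10)) EX@11 MEM@12 WB@13
I5 sub r5 <- r5,r1: IF@8 ID@11 stall=0 (-) EX@12 MEM@13 WB@14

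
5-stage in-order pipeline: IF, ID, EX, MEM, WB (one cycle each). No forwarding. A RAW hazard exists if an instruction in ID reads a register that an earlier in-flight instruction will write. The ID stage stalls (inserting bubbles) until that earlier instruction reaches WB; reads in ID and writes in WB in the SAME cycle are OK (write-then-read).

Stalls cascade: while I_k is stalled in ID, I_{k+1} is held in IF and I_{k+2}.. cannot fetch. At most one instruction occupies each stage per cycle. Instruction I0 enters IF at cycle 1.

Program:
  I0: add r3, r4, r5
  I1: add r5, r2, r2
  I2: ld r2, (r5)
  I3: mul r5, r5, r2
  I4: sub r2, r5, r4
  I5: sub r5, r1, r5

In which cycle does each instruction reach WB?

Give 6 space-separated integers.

Answer: 5 6 9 12 15 16

Derivation:
I0 add r3 <- r4,r5: IF@1 ID@2 stall=0 (-) EX@3 MEM@4 WB@5
I1 add r5 <- r2,r2: IF@2 ID@3 stall=0 (-) EX@4 MEM@5 WB@6
I2 ld r2 <- r5: IF@3 ID@4 stall=2 (RAW on I1.r5 (WB@6)) EX@7 MEM@8 WB@9
I3 mul r5 <- r5,r2: IF@4 ID@7 stall=2 (RAW on I2.r2 (WB@9)) EX@10 MEM@11 WB@12
I4 sub r2 <- r5,r4: IF@7 ID@10 stall=2 (RAW on I3.r5 (WB@12)) EX@13 MEM@14 WB@15
I5 sub r5 <- r1,r5: IF@10 ID@13 stall=0 (-) EX@14 MEM@15 WB@16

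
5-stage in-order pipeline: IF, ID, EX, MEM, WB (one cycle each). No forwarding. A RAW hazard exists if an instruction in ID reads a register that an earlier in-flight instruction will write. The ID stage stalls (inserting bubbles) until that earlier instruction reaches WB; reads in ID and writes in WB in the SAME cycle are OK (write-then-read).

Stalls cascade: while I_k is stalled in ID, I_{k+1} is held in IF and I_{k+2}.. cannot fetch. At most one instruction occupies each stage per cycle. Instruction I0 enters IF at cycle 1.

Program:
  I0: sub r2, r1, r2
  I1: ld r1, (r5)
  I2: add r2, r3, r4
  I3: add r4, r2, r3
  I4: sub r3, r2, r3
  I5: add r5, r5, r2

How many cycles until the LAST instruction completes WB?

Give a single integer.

I0 sub r2 <- r1,r2: IF@1 ID@2 stall=0 (-) EX@3 MEM@4 WB@5
I1 ld r1 <- r5: IF@2 ID@3 stall=0 (-) EX@4 MEM@5 WB@6
I2 add r2 <- r3,r4: IF@3 ID@4 stall=0 (-) EX@5 MEM@6 WB@7
I3 add r4 <- r2,r3: IF@4 ID@5 stall=2 (RAW on I2.r2 (WB@7)) EX@8 MEM@9 WB@10
I4 sub r3 <- r2,r3: IF@5 ID@8 stall=0 (-) EX@9 MEM@10 WB@11
I5 add r5 <- r5,r2: IF@8 ID@9 stall=0 (-) EX@10 MEM@11 WB@12

Answer: 12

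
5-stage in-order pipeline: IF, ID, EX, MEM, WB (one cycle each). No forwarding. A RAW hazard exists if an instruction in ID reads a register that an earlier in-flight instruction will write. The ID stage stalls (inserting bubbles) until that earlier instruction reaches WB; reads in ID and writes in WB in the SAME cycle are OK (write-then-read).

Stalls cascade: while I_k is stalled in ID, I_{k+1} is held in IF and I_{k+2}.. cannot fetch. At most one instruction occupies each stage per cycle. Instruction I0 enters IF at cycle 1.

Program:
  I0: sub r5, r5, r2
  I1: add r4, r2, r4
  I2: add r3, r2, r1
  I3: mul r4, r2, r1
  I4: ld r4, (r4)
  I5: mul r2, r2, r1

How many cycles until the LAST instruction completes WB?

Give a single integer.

I0 sub r5 <- r5,r2: IF@1 ID@2 stall=0 (-) EX@3 MEM@4 WB@5
I1 add r4 <- r2,r4: IF@2 ID@3 stall=0 (-) EX@4 MEM@5 WB@6
I2 add r3 <- r2,r1: IF@3 ID@4 stall=0 (-) EX@5 MEM@6 WB@7
I3 mul r4 <- r2,r1: IF@4 ID@5 stall=0 (-) EX@6 MEM@7 WB@8
I4 ld r4 <- r4: IF@5 ID@6 stall=2 (RAW on I3.r4 (WB@8)) EX@9 MEM@10 WB@11
I5 mul r2 <- r2,r1: IF@6 ID@9 stall=0 (-) EX@10 MEM@11 WB@12

Answer: 12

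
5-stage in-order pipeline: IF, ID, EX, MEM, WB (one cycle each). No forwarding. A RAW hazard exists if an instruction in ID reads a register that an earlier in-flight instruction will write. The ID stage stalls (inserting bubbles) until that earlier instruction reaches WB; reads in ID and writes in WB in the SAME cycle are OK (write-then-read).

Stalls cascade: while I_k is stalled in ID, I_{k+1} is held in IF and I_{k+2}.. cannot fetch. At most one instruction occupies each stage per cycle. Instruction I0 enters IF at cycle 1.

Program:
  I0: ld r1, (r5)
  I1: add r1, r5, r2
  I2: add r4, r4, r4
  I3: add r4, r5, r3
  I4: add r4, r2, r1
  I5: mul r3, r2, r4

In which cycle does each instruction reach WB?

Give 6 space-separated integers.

I0 ld r1 <- r5: IF@1 ID@2 stall=0 (-) EX@3 MEM@4 WB@5
I1 add r1 <- r5,r2: IF@2 ID@3 stall=0 (-) EX@4 MEM@5 WB@6
I2 add r4 <- r4,r4: IF@3 ID@4 stall=0 (-) EX@5 MEM@6 WB@7
I3 add r4 <- r5,r3: IF@4 ID@5 stall=0 (-) EX@6 MEM@7 WB@8
I4 add r4 <- r2,r1: IF@5 ID@6 stall=0 (-) EX@7 MEM@8 WB@9
I5 mul r3 <- r2,r4: IF@6 ID@7 stall=2 (RAW on I4.r4 (WB@9)) EX@10 MEM@11 WB@12

Answer: 5 6 7 8 9 12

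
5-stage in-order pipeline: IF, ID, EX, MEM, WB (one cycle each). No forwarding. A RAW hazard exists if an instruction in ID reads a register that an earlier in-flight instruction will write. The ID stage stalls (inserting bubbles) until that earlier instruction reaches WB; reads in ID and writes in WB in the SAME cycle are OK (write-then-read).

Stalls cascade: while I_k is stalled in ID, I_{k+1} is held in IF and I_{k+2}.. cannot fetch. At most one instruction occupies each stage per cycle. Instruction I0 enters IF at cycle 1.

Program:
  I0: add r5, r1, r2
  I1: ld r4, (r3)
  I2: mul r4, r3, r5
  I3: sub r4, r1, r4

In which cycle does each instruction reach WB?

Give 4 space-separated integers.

I0 add r5 <- r1,r2: IF@1 ID@2 stall=0 (-) EX@3 MEM@4 WB@5
I1 ld r4 <- r3: IF@2 ID@3 stall=0 (-) EX@4 MEM@5 WB@6
I2 mul r4 <- r3,r5: IF@3 ID@4 stall=1 (RAW on I0.r5 (WB@5)) EX@6 MEM@7 WB@8
I3 sub r4 <- r1,r4: IF@4 ID@6 stall=2 (RAW on I2.r4 (WB@8)) EX@9 MEM@10 WB@11

Answer: 5 6 8 11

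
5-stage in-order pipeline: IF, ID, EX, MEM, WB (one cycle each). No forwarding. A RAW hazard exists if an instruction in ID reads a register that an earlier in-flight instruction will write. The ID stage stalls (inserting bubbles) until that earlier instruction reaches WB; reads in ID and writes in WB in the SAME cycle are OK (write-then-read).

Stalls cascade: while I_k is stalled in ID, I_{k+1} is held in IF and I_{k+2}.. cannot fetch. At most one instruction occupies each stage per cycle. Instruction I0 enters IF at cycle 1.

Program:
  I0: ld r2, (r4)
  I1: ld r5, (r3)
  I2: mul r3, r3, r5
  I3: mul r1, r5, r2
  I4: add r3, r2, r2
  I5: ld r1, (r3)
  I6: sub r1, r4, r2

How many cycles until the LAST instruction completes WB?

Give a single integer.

Answer: 15

Derivation:
I0 ld r2 <- r4: IF@1 ID@2 stall=0 (-) EX@3 MEM@4 WB@5
I1 ld r5 <- r3: IF@2 ID@3 stall=0 (-) EX@4 MEM@5 WB@6
I2 mul r3 <- r3,r5: IF@3 ID@4 stall=2 (RAW on I1.r5 (WB@6)) EX@7 MEM@8 WB@9
I3 mul r1 <- r5,r2: IF@4 ID@7 stall=0 (-) EX@8 MEM@9 WB@10
I4 add r3 <- r2,r2: IF@7 ID@8 stall=0 (-) EX@9 MEM@10 WB@11
I5 ld r1 <- r3: IF@8 ID@9 stall=2 (RAW on I4.r3 (WB@11)) EX@12 MEM@13 WB@14
I6 sub r1 <- r4,r2: IF@9 ID@12 stall=0 (-) EX@13 MEM@14 WB@15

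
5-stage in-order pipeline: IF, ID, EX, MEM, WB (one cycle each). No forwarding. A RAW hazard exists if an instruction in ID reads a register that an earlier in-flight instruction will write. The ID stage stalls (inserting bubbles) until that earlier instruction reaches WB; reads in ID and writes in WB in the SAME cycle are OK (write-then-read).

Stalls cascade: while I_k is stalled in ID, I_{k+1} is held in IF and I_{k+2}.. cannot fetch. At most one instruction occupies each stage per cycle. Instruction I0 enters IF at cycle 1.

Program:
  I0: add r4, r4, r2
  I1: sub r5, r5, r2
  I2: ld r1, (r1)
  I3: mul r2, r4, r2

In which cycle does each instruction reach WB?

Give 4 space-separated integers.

I0 add r4 <- r4,r2: IF@1 ID@2 stall=0 (-) EX@3 MEM@4 WB@5
I1 sub r5 <- r5,r2: IF@2 ID@3 stall=0 (-) EX@4 MEM@5 WB@6
I2 ld r1 <- r1: IF@3 ID@4 stall=0 (-) EX@5 MEM@6 WB@7
I3 mul r2 <- r4,r2: IF@4 ID@5 stall=0 (-) EX@6 MEM@7 WB@8

Answer: 5 6 7 8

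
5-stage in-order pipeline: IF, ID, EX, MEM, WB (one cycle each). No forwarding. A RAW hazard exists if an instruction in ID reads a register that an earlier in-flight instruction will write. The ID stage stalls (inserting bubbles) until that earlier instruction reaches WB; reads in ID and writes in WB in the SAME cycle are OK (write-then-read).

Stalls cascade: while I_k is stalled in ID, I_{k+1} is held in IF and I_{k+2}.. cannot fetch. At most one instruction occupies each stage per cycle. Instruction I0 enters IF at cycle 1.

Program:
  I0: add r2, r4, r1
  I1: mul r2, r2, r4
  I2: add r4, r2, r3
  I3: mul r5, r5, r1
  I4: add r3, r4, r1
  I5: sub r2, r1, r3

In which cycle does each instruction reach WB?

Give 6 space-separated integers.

Answer: 5 8 11 12 14 17

Derivation:
I0 add r2 <- r4,r1: IF@1 ID@2 stall=0 (-) EX@3 MEM@4 WB@5
I1 mul r2 <- r2,r4: IF@2 ID@3 stall=2 (RAW on I0.r2 (WB@5)) EX@6 MEM@7 WB@8
I2 add r4 <- r2,r3: IF@3 ID@6 stall=2 (RAW on I1.r2 (WB@8)) EX@9 MEM@10 WB@11
I3 mul r5 <- r5,r1: IF@6 ID@9 stall=0 (-) EX@10 MEM@11 WB@12
I4 add r3 <- r4,r1: IF@9 ID@10 stall=1 (RAW on I2.r4 (WB@11)) EX@12 MEM@13 WB@14
I5 sub r2 <- r1,r3: IF@10 ID@12 stall=2 (RAW on I4.r3 (WB@14)) EX@15 MEM@16 WB@17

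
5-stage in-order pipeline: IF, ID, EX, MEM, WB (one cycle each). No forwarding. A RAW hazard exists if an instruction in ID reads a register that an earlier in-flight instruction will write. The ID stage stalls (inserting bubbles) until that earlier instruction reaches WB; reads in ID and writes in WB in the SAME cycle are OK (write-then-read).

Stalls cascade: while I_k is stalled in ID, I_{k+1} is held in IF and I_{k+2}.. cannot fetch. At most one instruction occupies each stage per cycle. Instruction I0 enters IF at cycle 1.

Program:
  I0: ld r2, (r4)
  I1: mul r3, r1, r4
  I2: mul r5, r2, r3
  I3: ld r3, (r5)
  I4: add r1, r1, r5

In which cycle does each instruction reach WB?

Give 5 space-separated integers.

Answer: 5 6 9 12 13

Derivation:
I0 ld r2 <- r4: IF@1 ID@2 stall=0 (-) EX@3 MEM@4 WB@5
I1 mul r3 <- r1,r4: IF@2 ID@3 stall=0 (-) EX@4 MEM@5 WB@6
I2 mul r5 <- r2,r3: IF@3 ID@4 stall=2 (RAW on I1.r3 (WB@6)) EX@7 MEM@8 WB@9
I3 ld r3 <- r5: IF@4 ID@7 stall=2 (RAW on I2.r5 (WB@9)) EX@10 MEM@11 WB@12
I4 add r1 <- r1,r5: IF@7 ID@10 stall=0 (-) EX@11 MEM@12 WB@13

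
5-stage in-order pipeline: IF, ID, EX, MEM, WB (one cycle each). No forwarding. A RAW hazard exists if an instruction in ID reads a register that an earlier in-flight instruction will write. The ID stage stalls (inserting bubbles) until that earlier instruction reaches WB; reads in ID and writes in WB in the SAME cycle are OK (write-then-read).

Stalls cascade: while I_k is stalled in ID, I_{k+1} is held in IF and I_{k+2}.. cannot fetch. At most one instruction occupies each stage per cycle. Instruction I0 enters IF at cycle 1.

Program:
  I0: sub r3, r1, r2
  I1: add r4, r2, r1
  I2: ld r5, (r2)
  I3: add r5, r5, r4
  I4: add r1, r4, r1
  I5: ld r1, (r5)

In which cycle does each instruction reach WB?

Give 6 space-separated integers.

I0 sub r3 <- r1,r2: IF@1 ID@2 stall=0 (-) EX@3 MEM@4 WB@5
I1 add r4 <- r2,r1: IF@2 ID@3 stall=0 (-) EX@4 MEM@5 WB@6
I2 ld r5 <- r2: IF@3 ID@4 stall=0 (-) EX@5 MEM@6 WB@7
I3 add r5 <- r5,r4: IF@4 ID@5 stall=2 (RAW on I2.r5 (WB@7)) EX@8 MEM@9 WB@10
I4 add r1 <- r4,r1: IF@5 ID@8 stall=0 (-) EX@9 MEM@10 WB@11
I5 ld r1 <- r5: IF@8 ID@9 stall=1 (RAW on I3.r5 (WB@10)) EX@11 MEM@12 WB@13

Answer: 5 6 7 10 11 13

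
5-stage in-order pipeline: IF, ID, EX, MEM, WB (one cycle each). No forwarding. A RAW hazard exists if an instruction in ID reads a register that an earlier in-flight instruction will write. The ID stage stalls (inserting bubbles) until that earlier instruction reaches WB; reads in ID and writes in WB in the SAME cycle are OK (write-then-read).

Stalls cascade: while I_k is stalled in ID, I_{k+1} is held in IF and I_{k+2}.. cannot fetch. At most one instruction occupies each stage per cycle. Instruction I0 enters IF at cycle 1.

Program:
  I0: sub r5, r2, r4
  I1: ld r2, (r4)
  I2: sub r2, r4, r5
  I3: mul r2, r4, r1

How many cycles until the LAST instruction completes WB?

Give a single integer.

I0 sub r5 <- r2,r4: IF@1 ID@2 stall=0 (-) EX@3 MEM@4 WB@5
I1 ld r2 <- r4: IF@2 ID@3 stall=0 (-) EX@4 MEM@5 WB@6
I2 sub r2 <- r4,r5: IF@3 ID@4 stall=1 (RAW on I0.r5 (WB@5)) EX@6 MEM@7 WB@8
I3 mul r2 <- r4,r1: IF@4 ID@6 stall=0 (-) EX@7 MEM@8 WB@9

Answer: 9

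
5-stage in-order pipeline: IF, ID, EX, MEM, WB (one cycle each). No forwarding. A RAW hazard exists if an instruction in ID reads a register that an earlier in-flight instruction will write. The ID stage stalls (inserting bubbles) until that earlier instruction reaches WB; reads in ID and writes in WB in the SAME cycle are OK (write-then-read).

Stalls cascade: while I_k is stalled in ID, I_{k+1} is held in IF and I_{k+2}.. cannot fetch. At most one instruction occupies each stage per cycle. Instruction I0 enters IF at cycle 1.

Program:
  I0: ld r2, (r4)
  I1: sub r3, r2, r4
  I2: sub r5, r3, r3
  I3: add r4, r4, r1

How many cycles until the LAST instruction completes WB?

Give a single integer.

I0 ld r2 <- r4: IF@1 ID@2 stall=0 (-) EX@3 MEM@4 WB@5
I1 sub r3 <- r2,r4: IF@2 ID@3 stall=2 (RAW on I0.r2 (WB@5)) EX@6 MEM@7 WB@8
I2 sub r5 <- r3,r3: IF@3 ID@6 stall=2 (RAW on I1.r3 (WB@8)) EX@9 MEM@10 WB@11
I3 add r4 <- r4,r1: IF@6 ID@9 stall=0 (-) EX@10 MEM@11 WB@12

Answer: 12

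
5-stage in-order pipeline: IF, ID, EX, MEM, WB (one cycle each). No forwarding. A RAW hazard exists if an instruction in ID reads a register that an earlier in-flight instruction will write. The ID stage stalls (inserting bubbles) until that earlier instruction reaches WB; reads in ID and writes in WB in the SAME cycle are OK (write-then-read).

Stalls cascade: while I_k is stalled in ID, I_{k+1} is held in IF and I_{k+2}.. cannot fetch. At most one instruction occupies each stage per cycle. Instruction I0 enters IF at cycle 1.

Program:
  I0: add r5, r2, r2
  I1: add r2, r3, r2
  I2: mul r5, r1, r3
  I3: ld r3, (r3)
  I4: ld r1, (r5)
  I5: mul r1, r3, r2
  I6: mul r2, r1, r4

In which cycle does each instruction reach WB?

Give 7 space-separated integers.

Answer: 5 6 7 8 10 11 14

Derivation:
I0 add r5 <- r2,r2: IF@1 ID@2 stall=0 (-) EX@3 MEM@4 WB@5
I1 add r2 <- r3,r2: IF@2 ID@3 stall=0 (-) EX@4 MEM@5 WB@6
I2 mul r5 <- r1,r3: IF@3 ID@4 stall=0 (-) EX@5 MEM@6 WB@7
I3 ld r3 <- r3: IF@4 ID@5 stall=0 (-) EX@6 MEM@7 WB@8
I4 ld r1 <- r5: IF@5 ID@6 stall=1 (RAW on I2.r5 (WB@7)) EX@8 MEM@9 WB@10
I5 mul r1 <- r3,r2: IF@6 ID@8 stall=0 (-) EX@9 MEM@10 WB@11
I6 mul r2 <- r1,r4: IF@8 ID@9 stall=2 (RAW on I5.r1 (WB@11)) EX@12 MEM@13 WB@14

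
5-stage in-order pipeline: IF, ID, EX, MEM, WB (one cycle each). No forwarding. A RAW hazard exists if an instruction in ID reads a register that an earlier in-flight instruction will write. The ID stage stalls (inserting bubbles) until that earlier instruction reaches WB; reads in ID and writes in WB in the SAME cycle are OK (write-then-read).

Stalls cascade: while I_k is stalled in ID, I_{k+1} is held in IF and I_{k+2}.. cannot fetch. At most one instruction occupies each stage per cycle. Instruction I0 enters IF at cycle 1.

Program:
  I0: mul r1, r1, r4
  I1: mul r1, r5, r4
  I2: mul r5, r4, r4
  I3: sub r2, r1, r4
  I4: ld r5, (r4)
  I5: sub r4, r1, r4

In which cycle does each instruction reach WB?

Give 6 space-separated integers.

I0 mul r1 <- r1,r4: IF@1 ID@2 stall=0 (-) EX@3 MEM@4 WB@5
I1 mul r1 <- r5,r4: IF@2 ID@3 stall=0 (-) EX@4 MEM@5 WB@6
I2 mul r5 <- r4,r4: IF@3 ID@4 stall=0 (-) EX@5 MEM@6 WB@7
I3 sub r2 <- r1,r4: IF@4 ID@5 stall=1 (RAW on I1.r1 (WB@6)) EX@7 MEM@8 WB@9
I4 ld r5 <- r4: IF@5 ID@7 stall=0 (-) EX@8 MEM@9 WB@10
I5 sub r4 <- r1,r4: IF@7 ID@8 stall=0 (-) EX@9 MEM@10 WB@11

Answer: 5 6 7 9 10 11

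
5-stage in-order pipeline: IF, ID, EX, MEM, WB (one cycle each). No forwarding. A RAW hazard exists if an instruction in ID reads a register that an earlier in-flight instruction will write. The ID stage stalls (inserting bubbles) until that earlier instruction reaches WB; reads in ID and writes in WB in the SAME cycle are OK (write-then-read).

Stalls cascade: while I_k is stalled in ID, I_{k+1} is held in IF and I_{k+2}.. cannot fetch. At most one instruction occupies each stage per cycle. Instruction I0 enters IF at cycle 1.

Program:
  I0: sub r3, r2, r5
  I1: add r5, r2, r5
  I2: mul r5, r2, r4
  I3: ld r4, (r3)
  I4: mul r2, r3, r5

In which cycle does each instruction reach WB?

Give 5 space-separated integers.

I0 sub r3 <- r2,r5: IF@1 ID@2 stall=0 (-) EX@3 MEM@4 WB@5
I1 add r5 <- r2,r5: IF@2 ID@3 stall=0 (-) EX@4 MEM@5 WB@6
I2 mul r5 <- r2,r4: IF@3 ID@4 stall=0 (-) EX@5 MEM@6 WB@7
I3 ld r4 <- r3: IF@4 ID@5 stall=0 (-) EX@6 MEM@7 WB@8
I4 mul r2 <- r3,r5: IF@5 ID@6 stall=1 (RAW on I2.r5 (WB@7)) EX@8 MEM@9 WB@10

Answer: 5 6 7 8 10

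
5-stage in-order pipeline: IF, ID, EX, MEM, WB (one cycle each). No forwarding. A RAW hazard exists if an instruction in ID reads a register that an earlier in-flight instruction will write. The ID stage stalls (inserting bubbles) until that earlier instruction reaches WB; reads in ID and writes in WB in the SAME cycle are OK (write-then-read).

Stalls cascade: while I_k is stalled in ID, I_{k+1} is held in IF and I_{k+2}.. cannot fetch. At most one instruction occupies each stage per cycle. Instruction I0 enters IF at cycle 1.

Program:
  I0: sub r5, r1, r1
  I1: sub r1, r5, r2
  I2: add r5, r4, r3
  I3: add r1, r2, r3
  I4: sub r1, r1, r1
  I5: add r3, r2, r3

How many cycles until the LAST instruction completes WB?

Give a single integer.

I0 sub r5 <- r1,r1: IF@1 ID@2 stall=0 (-) EX@3 MEM@4 WB@5
I1 sub r1 <- r5,r2: IF@2 ID@3 stall=2 (RAW on I0.r5 (WB@5)) EX@6 MEM@7 WB@8
I2 add r5 <- r4,r3: IF@3 ID@6 stall=0 (-) EX@7 MEM@8 WB@9
I3 add r1 <- r2,r3: IF@6 ID@7 stall=0 (-) EX@8 MEM@9 WB@10
I4 sub r1 <- r1,r1: IF@7 ID@8 stall=2 (RAW on I3.r1 (WB@10)) EX@11 MEM@12 WB@13
I5 add r3 <- r2,r3: IF@8 ID@11 stall=0 (-) EX@12 MEM@13 WB@14

Answer: 14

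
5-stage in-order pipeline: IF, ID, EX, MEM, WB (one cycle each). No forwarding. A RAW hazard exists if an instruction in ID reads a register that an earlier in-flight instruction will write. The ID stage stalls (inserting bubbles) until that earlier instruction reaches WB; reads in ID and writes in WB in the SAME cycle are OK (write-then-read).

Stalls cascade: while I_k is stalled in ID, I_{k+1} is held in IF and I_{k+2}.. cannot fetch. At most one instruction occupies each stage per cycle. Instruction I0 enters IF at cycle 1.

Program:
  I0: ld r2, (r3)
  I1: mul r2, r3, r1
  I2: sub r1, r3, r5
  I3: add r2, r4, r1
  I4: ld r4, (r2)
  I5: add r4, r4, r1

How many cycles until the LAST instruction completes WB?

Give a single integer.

I0 ld r2 <- r3: IF@1 ID@2 stall=0 (-) EX@3 MEM@4 WB@5
I1 mul r2 <- r3,r1: IF@2 ID@3 stall=0 (-) EX@4 MEM@5 WB@6
I2 sub r1 <- r3,r5: IF@3 ID@4 stall=0 (-) EX@5 MEM@6 WB@7
I3 add r2 <- r4,r1: IF@4 ID@5 stall=2 (RAW on I2.r1 (WB@7)) EX@8 MEM@9 WB@10
I4 ld r4 <- r2: IF@5 ID@8 stall=2 (RAW on I3.r2 (WB@10)) EX@11 MEM@12 WB@13
I5 add r4 <- r4,r1: IF@8 ID@11 stall=2 (RAW on I4.r4 (WB@13)) EX@14 MEM@15 WB@16

Answer: 16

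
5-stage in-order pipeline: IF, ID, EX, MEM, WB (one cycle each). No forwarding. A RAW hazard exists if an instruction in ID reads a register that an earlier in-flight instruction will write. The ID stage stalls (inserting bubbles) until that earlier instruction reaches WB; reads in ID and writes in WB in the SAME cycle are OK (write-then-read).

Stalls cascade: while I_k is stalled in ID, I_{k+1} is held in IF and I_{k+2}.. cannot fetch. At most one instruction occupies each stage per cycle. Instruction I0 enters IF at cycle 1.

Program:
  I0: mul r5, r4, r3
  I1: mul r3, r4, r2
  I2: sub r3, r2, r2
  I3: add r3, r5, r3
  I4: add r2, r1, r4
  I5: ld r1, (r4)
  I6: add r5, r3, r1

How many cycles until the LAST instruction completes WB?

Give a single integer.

Answer: 15

Derivation:
I0 mul r5 <- r4,r3: IF@1 ID@2 stall=0 (-) EX@3 MEM@4 WB@5
I1 mul r3 <- r4,r2: IF@2 ID@3 stall=0 (-) EX@4 MEM@5 WB@6
I2 sub r3 <- r2,r2: IF@3 ID@4 stall=0 (-) EX@5 MEM@6 WB@7
I3 add r3 <- r5,r3: IF@4 ID@5 stall=2 (RAW on I2.r3 (WB@7)) EX@8 MEM@9 WB@10
I4 add r2 <- r1,r4: IF@5 ID@8 stall=0 (-) EX@9 MEM@10 WB@11
I5 ld r1 <- r4: IF@8 ID@9 stall=0 (-) EX@10 MEM@11 WB@12
I6 add r5 <- r3,r1: IF@9 ID@10 stall=2 (RAW on I5.r1 (WB@12)) EX@13 MEM@14 WB@15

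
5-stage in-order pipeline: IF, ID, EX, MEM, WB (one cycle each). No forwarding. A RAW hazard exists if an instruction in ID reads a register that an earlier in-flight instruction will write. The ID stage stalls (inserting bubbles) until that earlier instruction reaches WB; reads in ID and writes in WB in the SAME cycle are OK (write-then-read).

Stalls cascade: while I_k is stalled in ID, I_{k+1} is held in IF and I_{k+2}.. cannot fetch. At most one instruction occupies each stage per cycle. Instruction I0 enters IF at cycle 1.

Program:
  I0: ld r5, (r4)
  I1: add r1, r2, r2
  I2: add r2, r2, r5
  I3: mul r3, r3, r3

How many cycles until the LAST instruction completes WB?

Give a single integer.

I0 ld r5 <- r4: IF@1 ID@2 stall=0 (-) EX@3 MEM@4 WB@5
I1 add r1 <- r2,r2: IF@2 ID@3 stall=0 (-) EX@4 MEM@5 WB@6
I2 add r2 <- r2,r5: IF@3 ID@4 stall=1 (RAW on I0.r5 (WB@5)) EX@6 MEM@7 WB@8
I3 mul r3 <- r3,r3: IF@4 ID@6 stall=0 (-) EX@7 MEM@8 WB@9

Answer: 9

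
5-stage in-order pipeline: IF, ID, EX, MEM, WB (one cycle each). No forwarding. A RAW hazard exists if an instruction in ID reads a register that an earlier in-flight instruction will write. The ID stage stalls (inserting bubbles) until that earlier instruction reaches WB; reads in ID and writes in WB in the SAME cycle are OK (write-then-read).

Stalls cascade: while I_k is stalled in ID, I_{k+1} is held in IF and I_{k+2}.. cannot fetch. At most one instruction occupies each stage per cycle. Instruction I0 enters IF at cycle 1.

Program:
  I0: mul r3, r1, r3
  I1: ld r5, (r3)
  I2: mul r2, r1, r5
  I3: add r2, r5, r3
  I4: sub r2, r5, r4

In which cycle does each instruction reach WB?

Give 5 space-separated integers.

I0 mul r3 <- r1,r3: IF@1 ID@2 stall=0 (-) EX@3 MEM@4 WB@5
I1 ld r5 <- r3: IF@2 ID@3 stall=2 (RAW on I0.r3 (WB@5)) EX@6 MEM@7 WB@8
I2 mul r2 <- r1,r5: IF@3 ID@6 stall=2 (RAW on I1.r5 (WB@8)) EX@9 MEM@10 WB@11
I3 add r2 <- r5,r3: IF@6 ID@9 stall=0 (-) EX@10 MEM@11 WB@12
I4 sub r2 <- r5,r4: IF@9 ID@10 stall=0 (-) EX@11 MEM@12 WB@13

Answer: 5 8 11 12 13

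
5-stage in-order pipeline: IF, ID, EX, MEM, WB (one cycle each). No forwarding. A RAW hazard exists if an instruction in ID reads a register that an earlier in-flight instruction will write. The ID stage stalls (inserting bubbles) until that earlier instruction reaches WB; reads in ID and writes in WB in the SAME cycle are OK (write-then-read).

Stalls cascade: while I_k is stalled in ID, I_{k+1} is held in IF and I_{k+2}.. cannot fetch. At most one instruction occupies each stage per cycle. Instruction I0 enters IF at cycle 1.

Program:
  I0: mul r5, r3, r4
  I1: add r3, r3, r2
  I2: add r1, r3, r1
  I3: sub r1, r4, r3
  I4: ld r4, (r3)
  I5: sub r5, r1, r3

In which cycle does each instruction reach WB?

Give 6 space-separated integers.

I0 mul r5 <- r3,r4: IF@1 ID@2 stall=0 (-) EX@3 MEM@4 WB@5
I1 add r3 <- r3,r2: IF@2 ID@3 stall=0 (-) EX@4 MEM@5 WB@6
I2 add r1 <- r3,r1: IF@3 ID@4 stall=2 (RAW on I1.r3 (WB@6)) EX@7 MEM@8 WB@9
I3 sub r1 <- r4,r3: IF@4 ID@7 stall=0 (-) EX@8 MEM@9 WB@10
I4 ld r4 <- r3: IF@7 ID@8 stall=0 (-) EX@9 MEM@10 WB@11
I5 sub r5 <- r1,r3: IF@8 ID@9 stall=1 (RAW on I3.r1 (WB@10)) EX@11 MEM@12 WB@13

Answer: 5 6 9 10 11 13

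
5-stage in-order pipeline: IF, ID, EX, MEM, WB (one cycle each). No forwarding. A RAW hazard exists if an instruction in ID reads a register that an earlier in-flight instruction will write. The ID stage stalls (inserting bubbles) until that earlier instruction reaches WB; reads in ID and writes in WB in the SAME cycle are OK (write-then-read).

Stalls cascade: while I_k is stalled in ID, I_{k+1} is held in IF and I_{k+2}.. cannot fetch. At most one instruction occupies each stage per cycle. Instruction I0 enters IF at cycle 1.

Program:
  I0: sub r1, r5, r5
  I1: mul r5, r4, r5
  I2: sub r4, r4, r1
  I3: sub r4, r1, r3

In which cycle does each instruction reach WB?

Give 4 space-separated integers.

I0 sub r1 <- r5,r5: IF@1 ID@2 stall=0 (-) EX@3 MEM@4 WB@5
I1 mul r5 <- r4,r5: IF@2 ID@3 stall=0 (-) EX@4 MEM@5 WB@6
I2 sub r4 <- r4,r1: IF@3 ID@4 stall=1 (RAW on I0.r1 (WB@5)) EX@6 MEM@7 WB@8
I3 sub r4 <- r1,r3: IF@4 ID@6 stall=0 (-) EX@7 MEM@8 WB@9

Answer: 5 6 8 9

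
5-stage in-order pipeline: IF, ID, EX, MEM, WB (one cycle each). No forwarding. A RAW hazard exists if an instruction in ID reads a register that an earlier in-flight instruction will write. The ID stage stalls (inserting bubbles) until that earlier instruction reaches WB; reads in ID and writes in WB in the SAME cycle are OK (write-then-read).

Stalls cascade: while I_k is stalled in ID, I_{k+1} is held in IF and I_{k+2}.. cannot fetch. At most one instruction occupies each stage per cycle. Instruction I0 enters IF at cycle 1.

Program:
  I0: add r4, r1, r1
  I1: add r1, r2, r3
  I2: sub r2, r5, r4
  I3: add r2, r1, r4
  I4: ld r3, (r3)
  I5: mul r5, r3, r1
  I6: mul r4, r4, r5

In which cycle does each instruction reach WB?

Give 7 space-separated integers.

I0 add r4 <- r1,r1: IF@1 ID@2 stall=0 (-) EX@3 MEM@4 WB@5
I1 add r1 <- r2,r3: IF@2 ID@3 stall=0 (-) EX@4 MEM@5 WB@6
I2 sub r2 <- r5,r4: IF@3 ID@4 stall=1 (RAW on I0.r4 (WB@5)) EX@6 MEM@7 WB@8
I3 add r2 <- r1,r4: IF@4 ID@6 stall=0 (-) EX@7 MEM@8 WB@9
I4 ld r3 <- r3: IF@6 ID@7 stall=0 (-) EX@8 MEM@9 WB@10
I5 mul r5 <- r3,r1: IF@7 ID@8 stall=2 (RAW on I4.r3 (WB@10)) EX@11 MEM@12 WB@13
I6 mul r4 <- r4,r5: IF@8 ID@11 stall=2 (RAW on I5.r5 (WB@13)) EX@14 MEM@15 WB@16

Answer: 5 6 8 9 10 13 16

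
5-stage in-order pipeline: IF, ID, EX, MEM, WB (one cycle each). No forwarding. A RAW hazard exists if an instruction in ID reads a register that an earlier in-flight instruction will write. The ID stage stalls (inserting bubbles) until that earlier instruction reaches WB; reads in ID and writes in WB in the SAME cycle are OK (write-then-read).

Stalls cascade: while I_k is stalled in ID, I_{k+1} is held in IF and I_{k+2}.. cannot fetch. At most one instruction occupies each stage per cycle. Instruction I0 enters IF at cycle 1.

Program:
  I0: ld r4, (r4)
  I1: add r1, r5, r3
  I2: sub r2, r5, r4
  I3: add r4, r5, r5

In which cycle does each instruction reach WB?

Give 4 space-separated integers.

Answer: 5 6 8 9

Derivation:
I0 ld r4 <- r4: IF@1 ID@2 stall=0 (-) EX@3 MEM@4 WB@5
I1 add r1 <- r5,r3: IF@2 ID@3 stall=0 (-) EX@4 MEM@5 WB@6
I2 sub r2 <- r5,r4: IF@3 ID@4 stall=1 (RAW on I0.r4 (WB@5)) EX@6 MEM@7 WB@8
I3 add r4 <- r5,r5: IF@4 ID@6 stall=0 (-) EX@7 MEM@8 WB@9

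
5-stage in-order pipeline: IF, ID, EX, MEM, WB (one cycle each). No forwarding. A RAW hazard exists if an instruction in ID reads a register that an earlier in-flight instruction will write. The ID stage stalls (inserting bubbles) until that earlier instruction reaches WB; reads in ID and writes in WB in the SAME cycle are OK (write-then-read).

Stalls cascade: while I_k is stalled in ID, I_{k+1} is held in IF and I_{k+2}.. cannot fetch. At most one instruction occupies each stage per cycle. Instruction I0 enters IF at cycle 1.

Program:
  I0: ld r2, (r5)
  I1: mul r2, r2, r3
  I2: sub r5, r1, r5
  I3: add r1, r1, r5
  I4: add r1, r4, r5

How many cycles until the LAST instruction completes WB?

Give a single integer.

I0 ld r2 <- r5: IF@1 ID@2 stall=0 (-) EX@3 MEM@4 WB@5
I1 mul r2 <- r2,r3: IF@2 ID@3 stall=2 (RAW on I0.r2 (WB@5)) EX@6 MEM@7 WB@8
I2 sub r5 <- r1,r5: IF@3 ID@6 stall=0 (-) EX@7 MEM@8 WB@9
I3 add r1 <- r1,r5: IF@6 ID@7 stall=2 (RAW on I2.r5 (WB@9)) EX@10 MEM@11 WB@12
I4 add r1 <- r4,r5: IF@7 ID@10 stall=0 (-) EX@11 MEM@12 WB@13

Answer: 13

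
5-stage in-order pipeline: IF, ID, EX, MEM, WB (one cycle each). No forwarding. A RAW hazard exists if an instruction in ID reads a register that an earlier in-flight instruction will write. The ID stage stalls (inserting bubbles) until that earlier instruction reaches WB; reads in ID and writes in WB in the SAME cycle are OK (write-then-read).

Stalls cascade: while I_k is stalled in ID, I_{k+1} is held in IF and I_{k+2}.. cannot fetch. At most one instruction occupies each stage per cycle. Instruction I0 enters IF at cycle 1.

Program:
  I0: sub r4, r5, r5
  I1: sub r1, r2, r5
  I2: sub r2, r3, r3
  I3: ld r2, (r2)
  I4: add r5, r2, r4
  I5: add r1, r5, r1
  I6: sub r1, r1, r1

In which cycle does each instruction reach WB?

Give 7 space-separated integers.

I0 sub r4 <- r5,r5: IF@1 ID@2 stall=0 (-) EX@3 MEM@4 WB@5
I1 sub r1 <- r2,r5: IF@2 ID@3 stall=0 (-) EX@4 MEM@5 WB@6
I2 sub r2 <- r3,r3: IF@3 ID@4 stall=0 (-) EX@5 MEM@6 WB@7
I3 ld r2 <- r2: IF@4 ID@5 stall=2 (RAW on I2.r2 (WB@7)) EX@8 MEM@9 WB@10
I4 add r5 <- r2,r4: IF@5 ID@8 stall=2 (RAW on I3.r2 (WB@10)) EX@11 MEM@12 WB@13
I5 add r1 <- r5,r1: IF@8 ID@11 stall=2 (RAW on I4.r5 (WB@13)) EX@14 MEM@15 WB@16
I6 sub r1 <- r1,r1: IF@11 ID@14 stall=2 (RAW on I5.r1 (WB@16)) EX@17 MEM@18 WB@19

Answer: 5 6 7 10 13 16 19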